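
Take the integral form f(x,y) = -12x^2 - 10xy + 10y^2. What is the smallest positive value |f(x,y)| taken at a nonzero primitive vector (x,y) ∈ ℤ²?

descent: ρ → (10,10,-12)  [lands on river]
river: ρ → (-12,14,8)
river: ρ → (8,18,-8)
river: ρ → (-8,14,12)
river: ρ → (12,10,-10)
river: ρ → (-10,10,12)
river: ρ → (12,14,-8)
river: ρ → (-8,18,8)
river: ρ → (8,14,-12)
river: ρ → (-12,10,10)
closes: descent 1, river 10
min |a| on river = 8

8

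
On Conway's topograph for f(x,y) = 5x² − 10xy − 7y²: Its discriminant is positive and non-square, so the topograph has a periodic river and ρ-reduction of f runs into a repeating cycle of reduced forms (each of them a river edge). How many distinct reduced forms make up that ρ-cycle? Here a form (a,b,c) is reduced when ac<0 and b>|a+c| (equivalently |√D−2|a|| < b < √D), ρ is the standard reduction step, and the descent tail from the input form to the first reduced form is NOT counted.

D = 240, ⌊√D⌋ = 15
descent: ρ → (-7,10,5)  [lands on river]
river: ρ → (5,10,-7)
river: ρ → (-7,4,8)
river: ρ → (8,12,-3)
river: ρ → (-3,12,8)
river: ρ → (8,4,-7)
ρ-cycle length = 6 (tail of 1 descent step not counted)

6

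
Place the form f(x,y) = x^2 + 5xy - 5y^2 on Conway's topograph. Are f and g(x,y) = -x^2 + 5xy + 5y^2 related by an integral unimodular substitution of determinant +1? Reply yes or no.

D₁ = 45, D₂ = 45
river cycle of f (length 2): (-5, 5, 1), (1, 5, -5)
river cycle of g (length 2): (5, 5, -1), (-1, 5, 5)
cycles differ ⇒ inequivalent

no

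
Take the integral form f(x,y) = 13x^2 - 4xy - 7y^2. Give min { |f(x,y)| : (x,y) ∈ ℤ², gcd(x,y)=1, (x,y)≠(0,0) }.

descent: ρ → (-7,18,2)  [lands on river]
river: ρ → (2,18,-7)
river: ρ → (-7,10,10)
river: ρ → (10,10,-7)
closes: descent 1, river 4
min |a| on river = 2

2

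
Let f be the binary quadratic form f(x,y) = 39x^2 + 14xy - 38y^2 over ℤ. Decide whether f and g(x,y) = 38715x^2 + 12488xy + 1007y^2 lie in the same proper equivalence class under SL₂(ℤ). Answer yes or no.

D₁ = 6124, D₂ = 6124
river cycle of f (length 58): (-38, 62, 15), (15, 58, -46), (-46, 34, 27), (27, 74, -6), (-6, 70, 51), (51, 32, -25), (-25, 68, 15), (15, 52, -57), (-57, 62, 10), (10, 78, -1), … (48 more)
river cycle of g (length 58): (39, 14, -38), (-38, 62, 15), (15, 58, -46), (-46, 34, 27), (27, 74, -6), (-6, 70, 51), (51, 32, -25), (-25, 68, 15), (15, 52, -57), (-57, 62, 10), … (48 more)
cycles coincide ⇒ equivalent

yes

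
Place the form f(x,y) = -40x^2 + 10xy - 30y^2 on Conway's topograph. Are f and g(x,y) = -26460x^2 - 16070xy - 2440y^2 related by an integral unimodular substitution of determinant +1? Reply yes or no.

D₁ = -4700, D₂ = -4700
f is negative-definite; reduce −f:
−f: flip: (40,-10,30)→(30,10,40)
−f: reduced (well bottom): (30,10,40) with a≤c, −a<b≤a
flip sign back: reduced form of f is (-30,-10,-40)
g is negative-definite; reduce −g:
−g: flip: (26460,16070,2440)→(2440,-16070,26460)
−g: translate: b→-1430 (≡-16070 mod 4880), so (2440,-16070,26460)→(2440,-1430,210)
−g: flip: (2440,-1430,210)→(210,1430,2440)
−g: translate: b→170 (≡1430 mod 420), so (210,1430,2440)→(210,170,40)
−g: flip: (210,170,40)→(40,-170,210)
−g: translate: b→-10 (≡-170 mod 80), so (40,-170,210)→(40,-10,30)
−g: flip: (40,-10,30)→(30,10,40)
−g: reduced (well bottom): (30,10,40) with a≤c, −a<b≤a
flip sign back: reduced form of g is (-30,-10,-40)
reduced forms (-30, -10, -40) vs (-30, -10, -40) ⇒ equivalent

yes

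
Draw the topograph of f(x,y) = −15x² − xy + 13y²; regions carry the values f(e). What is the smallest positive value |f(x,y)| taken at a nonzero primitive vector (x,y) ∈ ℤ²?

descent: ρ → (13,27,-1)  [lands on river]
river: ρ → (-1,27,13)
river: ρ → (13,25,-3)
river: ρ → (-3,23,21)
river: ρ → (21,19,-5)
river: ρ → (-5,21,17)
river: ρ → (17,13,-9)
river: ρ → (-9,23,7)
river: ρ → (7,19,-15)
river: ρ → (-15,11,11)
river: ρ → (11,11,-15)
river: ρ → (-15,19,7)
river: ρ → (7,23,-9)
river: ρ → (-9,13,17)
river: ρ → (17,21,-5)
river: ρ → (-5,19,21)
river: ρ → (21,23,-3)
river: ρ → (-3,25,13)
closes: descent 1, river 18
min |a| on river = 1

1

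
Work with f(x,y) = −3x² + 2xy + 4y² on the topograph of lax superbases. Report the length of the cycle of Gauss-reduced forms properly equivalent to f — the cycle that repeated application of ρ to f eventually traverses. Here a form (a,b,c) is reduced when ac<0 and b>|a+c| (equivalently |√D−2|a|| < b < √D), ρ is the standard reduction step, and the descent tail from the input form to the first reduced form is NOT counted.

D = 52, ⌊√D⌋ = 7
river: ρ → (4,6,-1)
river: ρ → (-1,6,4)
river: ρ → (4,2,-3)
river: ρ → (-3,4,3)
river: ρ → (3,2,-4)
river: ρ → (-4,6,1)
river: ρ → (1,6,-4)
river: ρ → (-4,2,3)
river: ρ → (3,4,-3)
river: ρ → (-3,2,4)
ρ-cycle length = 10 (tail of 0 descent steps not counted)

10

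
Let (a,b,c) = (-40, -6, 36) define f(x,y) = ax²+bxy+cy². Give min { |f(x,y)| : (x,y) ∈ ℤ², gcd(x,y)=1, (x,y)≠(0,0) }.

descent: ρ → (36,6,-40)  [lands on river]
river: ρ → (-40,74,2)
river: ρ → (2,74,-40)
river: ρ → (-40,6,36)
river: ρ → (36,66,-10)
river: ρ → (-10,74,8)
river: ρ → (8,70,-28)
river: ρ → (-28,42,36)
river: ρ → (36,30,-34)
river: ρ → (-34,38,32)
river: ρ → (32,26,-40)
river: ρ → (-40,54,18)
river: ρ → (18,54,-40)
river: ρ → (-40,26,32)
river: ρ → (32,38,-34)
river: ρ → (-34,30,36)
river: ρ → (36,42,-28)
river: ρ → (-28,70,8)
river: ρ → (8,74,-10)
river: ρ → (-10,66,36)
closes: descent 1, river 20
min |a| on river = 2

2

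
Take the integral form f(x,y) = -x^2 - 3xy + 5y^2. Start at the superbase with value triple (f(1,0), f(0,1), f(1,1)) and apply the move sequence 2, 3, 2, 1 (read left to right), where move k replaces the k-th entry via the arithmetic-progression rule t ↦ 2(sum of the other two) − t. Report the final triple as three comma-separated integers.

start (-1,5,1) = (f(1,0),f(0,1),f(1,1))
replace slot 2: 2·((-1)+1) − 5 = -5 → (-1,-5,1)
replace slot 3: 2·((-1)+(-5)) − 1 = -13 → (-1,-5,-13)
replace slot 2: 2·((-1)+(-13)) − (-5) = -23 → (-1,-23,-13)
replace slot 1: 2·((-23)+(-13)) − (-1) = -71 → (-71,-23,-13)

-71,-23,-13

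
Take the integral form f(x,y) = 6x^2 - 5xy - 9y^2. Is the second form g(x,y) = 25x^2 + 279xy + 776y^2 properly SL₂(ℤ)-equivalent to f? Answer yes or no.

D₁ = 241, D₂ = 241
river cycle of f (length 38): (-9, 5, 6), (6, 7, -8), (-8, 9, 5), (5, 11, -6), (-6, 13, 3), (3, 11, -10), (-10, 9, 4), (4, 15, -1), (-1, 15, 4), (4, 9, -10), … (28 more)
river cycle of g (length 38): (2, 13, -9), (-9, 5, 6), (6, 7, -8), (-8, 9, 5), (5, 11, -6), (-6, 13, 3), (3, 11, -10), (-10, 9, 4), (4, 15, -1), (-1, 15, 4), … (28 more)
cycles coincide ⇒ equivalent

yes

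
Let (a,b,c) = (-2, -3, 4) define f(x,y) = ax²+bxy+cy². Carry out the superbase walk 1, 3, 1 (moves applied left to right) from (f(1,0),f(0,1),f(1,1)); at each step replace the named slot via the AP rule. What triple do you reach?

start (-2,4,-1) = (f(1,0),f(0,1),f(1,1))
replace slot 1: 2·(4+(-1)) − (-2) = 8 → (8,4,-1)
replace slot 3: 2·(8+4) − (-1) = 25 → (8,4,25)
replace slot 1: 2·(4+25) − 8 = 50 → (50,4,25)

50,4,25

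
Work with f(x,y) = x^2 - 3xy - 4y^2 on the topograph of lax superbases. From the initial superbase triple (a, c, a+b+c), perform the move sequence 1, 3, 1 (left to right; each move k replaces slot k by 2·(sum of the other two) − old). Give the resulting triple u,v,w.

start (1,-4,-6) = (f(1,0),f(0,1),f(1,1))
replace slot 1: 2·((-4)+(-6)) − 1 = -21 → (-21,-4,-6)
replace slot 3: 2·((-21)+(-4)) − (-6) = -44 → (-21,-4,-44)
replace slot 1: 2·((-4)+(-44)) − (-21) = -75 → (-75,-4,-44)

-75,-4,-44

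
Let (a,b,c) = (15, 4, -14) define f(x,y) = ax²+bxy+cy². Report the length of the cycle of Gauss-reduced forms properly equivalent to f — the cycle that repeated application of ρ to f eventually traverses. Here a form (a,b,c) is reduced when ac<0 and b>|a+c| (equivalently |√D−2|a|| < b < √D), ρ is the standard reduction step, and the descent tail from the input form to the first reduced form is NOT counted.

D = 856, ⌊√D⌋ = 29
river: ρ → (-14,24,5)
river: ρ → (5,26,-9)
river: ρ → (-9,28,2)
river: ρ → (2,28,-9)
river: ρ → (-9,26,5)
river: ρ → (5,24,-14)
river: ρ → (-14,4,15)
river: ρ → (15,26,-3)
river: ρ → (-3,28,6)
river: ρ → (6,20,-19)
river: ρ → (-19,18,7)
river: ρ → (7,24,-10)
river: ρ → (-10,16,15)
river: ρ → (15,14,-11)
river: ρ → (-11,8,18)
river: ρ → (18,28,-1)
river: ρ → (-1,28,18)
river: ρ → (18,8,-11)
river: ρ → (-11,14,15)
river: ρ → (15,16,-10)
river: ρ → (-10,24,7)
river: ρ → (7,18,-19)
river: ρ → (-19,20,6)
river: ρ → (6,28,-3)
river: ρ → (-3,26,15)
river: ρ → (15,4,-14)
ρ-cycle length = 26 (tail of 0 descent steps not counted)

26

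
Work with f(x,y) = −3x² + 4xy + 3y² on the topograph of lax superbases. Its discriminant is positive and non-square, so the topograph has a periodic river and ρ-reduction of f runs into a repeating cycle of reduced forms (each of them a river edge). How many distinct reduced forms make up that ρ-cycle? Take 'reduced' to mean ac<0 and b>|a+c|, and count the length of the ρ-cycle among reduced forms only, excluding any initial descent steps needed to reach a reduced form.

D = 52, ⌊√D⌋ = 7
river: ρ → (3,2,-4)
river: ρ → (-4,6,1)
river: ρ → (1,6,-4)
river: ρ → (-4,2,3)
river: ρ → (3,4,-3)
river: ρ → (-3,2,4)
river: ρ → (4,6,-1)
river: ρ → (-1,6,4)
river: ρ → (4,2,-3)
river: ρ → (-3,4,3)
ρ-cycle length = 10 (tail of 0 descent steps not counted)

10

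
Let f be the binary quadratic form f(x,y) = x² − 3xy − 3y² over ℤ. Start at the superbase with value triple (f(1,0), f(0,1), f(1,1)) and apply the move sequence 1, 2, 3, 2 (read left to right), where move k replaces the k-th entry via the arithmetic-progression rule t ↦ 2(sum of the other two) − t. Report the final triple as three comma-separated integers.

start (1,-3,-5) = (f(1,0),f(0,1),f(1,1))
replace slot 1: 2·((-3)+(-5)) − 1 = -17 → (-17,-3,-5)
replace slot 2: 2·((-17)+(-5)) − (-3) = -41 → (-17,-41,-5)
replace slot 3: 2·((-17)+(-41)) − (-5) = -111 → (-17,-41,-111)
replace slot 2: 2·((-17)+(-111)) − (-41) = -215 → (-17,-215,-111)

-17,-215,-111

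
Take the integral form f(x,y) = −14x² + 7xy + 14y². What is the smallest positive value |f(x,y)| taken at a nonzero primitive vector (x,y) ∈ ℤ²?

river: ρ → (14,21,-7)
river: ρ → (-7,21,14)
river: ρ → (14,7,-14)
river: ρ → (-14,21,7)
river: ρ → (7,21,-14)
river: ρ → (-14,7,14)
closes: descent 0, river 6
min |a| on river = 7

7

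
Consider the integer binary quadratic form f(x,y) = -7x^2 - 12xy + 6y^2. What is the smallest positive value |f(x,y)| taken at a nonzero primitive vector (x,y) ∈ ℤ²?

descent: ρ → (6,12,-7)  [lands on river]
river: ρ → (-7,16,2)
river: ρ → (2,16,-7)
river: ρ → (-7,12,6)
closes: descent 1, river 4
min |a| on river = 2

2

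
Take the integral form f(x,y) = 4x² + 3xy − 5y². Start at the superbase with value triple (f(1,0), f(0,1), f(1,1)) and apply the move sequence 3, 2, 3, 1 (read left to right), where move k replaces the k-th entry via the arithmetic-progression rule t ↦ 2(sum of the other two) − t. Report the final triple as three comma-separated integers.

start (4,-5,2) = (f(1,0),f(0,1),f(1,1))
replace slot 3: 2·(4+(-5)) − 2 = -4 → (4,-5,-4)
replace slot 2: 2·(4+(-4)) − (-5) = 5 → (4,5,-4)
replace slot 3: 2·(4+5) − (-4) = 22 → (4,5,22)
replace slot 1: 2·(5+22) − 4 = 50 → (50,5,22)

50,5,22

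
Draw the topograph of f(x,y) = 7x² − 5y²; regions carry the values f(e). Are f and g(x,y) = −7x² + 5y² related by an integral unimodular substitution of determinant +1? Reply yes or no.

D₁ = 140, D₂ = 140
river cycle of f (length 2): (-5, 10, 2), (2, 10, -5)
river cycle of g (length 2): (5, 10, -2), (-2, 10, 5)
cycles differ ⇒ inequivalent

no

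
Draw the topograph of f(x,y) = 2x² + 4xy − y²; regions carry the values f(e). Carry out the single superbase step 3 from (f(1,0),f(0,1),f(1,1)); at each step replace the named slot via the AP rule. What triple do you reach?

start (2,-1,5) = (f(1,0),f(0,1),f(1,1))
replace slot 3: 2·(2+(-1)) − 5 = -3 → (2,-1,-3)

2,-1,-3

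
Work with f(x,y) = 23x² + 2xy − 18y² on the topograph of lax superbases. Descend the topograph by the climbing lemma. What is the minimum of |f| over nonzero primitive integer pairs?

descent: ρ → (-18,34,7)  [lands on river]
river: ρ → (7,36,-13)
river: ρ → (-13,16,27)
river: ρ → (27,38,-2)
river: ρ → (-2,38,27)
river: ρ → (27,16,-13)
river: ρ → (-13,36,7)
river: ρ → (7,34,-18)
river: ρ → (-18,38,3)
river: ρ → (3,40,-5)
river: ρ → (-5,40,3)
river: ρ → (3,38,-18)
closes: descent 1, river 12
min |a| on river = 2

2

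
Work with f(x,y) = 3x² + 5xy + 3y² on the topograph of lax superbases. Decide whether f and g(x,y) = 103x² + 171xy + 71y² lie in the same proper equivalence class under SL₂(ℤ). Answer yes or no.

D₁ = -11, D₂ = -11
f: translate: b→-1 (≡5 mod 6), so (3,5,3)→(3,-1,1)
f: flip: (3,-1,1)→(1,1,3)
f: reduced (well bottom): (1,1,3) with a≤c, −a<b≤a
g: translate: b→-35 (≡171 mod 206), so (103,171,71)→(103,-35,3)
g: flip: (103,-35,3)→(3,35,103)
g: translate: b→-1 (≡35 mod 6), so (3,35,103)→(3,-1,1)
g: flip: (3,-1,1)→(1,1,3)
g: reduced (well bottom): (1,1,3) with a≤c, −a<b≤a
reduced forms (1, 1, 3) vs (1, 1, 3) ⇒ equivalent

yes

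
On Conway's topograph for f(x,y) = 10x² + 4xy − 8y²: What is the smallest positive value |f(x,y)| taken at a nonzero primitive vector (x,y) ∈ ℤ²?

river: ρ → (-8,12,6)
river: ρ → (6,12,-8)
river: ρ → (-8,4,10)
river: ρ → (10,16,-2)
river: ρ → (-2,16,10)
river: ρ → (10,4,-8)
closes: descent 0, river 6
min |a| on river = 2

2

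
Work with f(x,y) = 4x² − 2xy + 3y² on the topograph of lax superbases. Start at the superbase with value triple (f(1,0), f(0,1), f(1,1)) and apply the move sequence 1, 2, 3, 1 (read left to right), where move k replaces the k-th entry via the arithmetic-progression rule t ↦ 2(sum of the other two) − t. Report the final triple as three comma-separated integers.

start (4,3,5) = (f(1,0),f(0,1),f(1,1))
replace slot 1: 2·(3+5) − 4 = 12 → (12,3,5)
replace slot 2: 2·(12+5) − 3 = 31 → (12,31,5)
replace slot 3: 2·(12+31) − 5 = 81 → (12,31,81)
replace slot 1: 2·(31+81) − 12 = 212 → (212,31,81)

212,31,81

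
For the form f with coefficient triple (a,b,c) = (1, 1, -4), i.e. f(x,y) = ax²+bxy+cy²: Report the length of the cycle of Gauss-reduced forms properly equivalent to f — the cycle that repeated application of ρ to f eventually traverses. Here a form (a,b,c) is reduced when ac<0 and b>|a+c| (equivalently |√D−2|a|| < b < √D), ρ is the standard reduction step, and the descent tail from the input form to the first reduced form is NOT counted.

D = 17, ⌊√D⌋ = 4
descent: ρ → (-4,-1,1)
descent: ρ → (1,3,-2)  [lands on river]
river: ρ → (-2,1,2)
river: ρ → (2,3,-1)
river: ρ → (-1,3,2)
river: ρ → (2,1,-2)
river: ρ → (-2,3,1)
ρ-cycle length = 6 (tail of 2 descent steps not counted)

6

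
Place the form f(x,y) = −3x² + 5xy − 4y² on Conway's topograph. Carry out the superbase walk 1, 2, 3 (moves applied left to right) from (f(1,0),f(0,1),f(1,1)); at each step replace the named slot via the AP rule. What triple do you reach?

start (-3,-4,-2) = (f(1,0),f(0,1),f(1,1))
replace slot 1: 2·((-4)+(-2)) − (-3) = -9 → (-9,-4,-2)
replace slot 2: 2·((-9)+(-2)) − (-4) = -18 → (-9,-18,-2)
replace slot 3: 2·((-9)+(-18)) − (-2) = -52 → (-9,-18,-52)

-9,-18,-52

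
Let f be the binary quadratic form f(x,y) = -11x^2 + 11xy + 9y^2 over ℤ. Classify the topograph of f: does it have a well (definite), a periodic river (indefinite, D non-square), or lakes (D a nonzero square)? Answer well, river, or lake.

D = b²−4ac = 11² − 4·(-11)·9 = 517
D > 0 non-square ⇒ indefinite ⇒ periodic river

river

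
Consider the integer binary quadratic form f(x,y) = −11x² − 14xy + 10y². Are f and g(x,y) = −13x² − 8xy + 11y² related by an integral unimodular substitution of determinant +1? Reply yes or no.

D₁ = 636, D₂ = 636
river cycle of f (length 10): (10, 14, -11), (-11, 8, 13), (13, 18, -6), (-6, 18, 13), (13, 8, -11), (-11, 14, 10), (10, 6, -15), (-15, 24, 1), (1, 24, -15), (-15, 6, 10)
river cycle of g (length 10): (11, 8, -13), (-13, 18, 6), (6, 18, -13), (-13, 8, 11), (11, 14, -10), (-10, 6, 15), (15, 24, -1), (-1, 24, 15), (15, 6, -10), (-10, 14, 11)
cycles differ ⇒ inequivalent

no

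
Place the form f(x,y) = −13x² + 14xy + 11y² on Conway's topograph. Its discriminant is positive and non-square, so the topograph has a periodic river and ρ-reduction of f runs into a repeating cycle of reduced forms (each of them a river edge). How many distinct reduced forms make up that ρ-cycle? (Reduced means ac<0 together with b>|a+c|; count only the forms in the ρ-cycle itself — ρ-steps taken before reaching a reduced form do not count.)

D = 768, ⌊√D⌋ = 27
river: ρ → (11,8,-16)
river: ρ → (-16,24,3)
river: ρ → (3,24,-16)
river: ρ → (-16,8,11)
river: ρ → (11,14,-13)
river: ρ → (-13,12,12)
river: ρ → (12,12,-13)
river: ρ → (-13,14,11)
ρ-cycle length = 8 (tail of 0 descent steps not counted)

8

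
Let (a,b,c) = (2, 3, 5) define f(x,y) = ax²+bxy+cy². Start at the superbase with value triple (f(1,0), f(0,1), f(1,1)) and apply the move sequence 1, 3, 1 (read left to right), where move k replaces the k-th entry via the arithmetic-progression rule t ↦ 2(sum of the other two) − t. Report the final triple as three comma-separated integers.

start (2,5,10) = (f(1,0),f(0,1),f(1,1))
replace slot 1: 2·(5+10) − 2 = 28 → (28,5,10)
replace slot 3: 2·(28+5) − 10 = 56 → (28,5,56)
replace slot 1: 2·(5+56) − 28 = 94 → (94,5,56)

94,5,56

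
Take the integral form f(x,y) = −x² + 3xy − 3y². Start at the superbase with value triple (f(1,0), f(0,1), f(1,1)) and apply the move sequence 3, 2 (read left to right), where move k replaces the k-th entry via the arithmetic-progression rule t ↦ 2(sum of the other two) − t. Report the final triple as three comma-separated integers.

start (-1,-3,-1) = (f(1,0),f(0,1),f(1,1))
replace slot 3: 2·((-1)+(-3)) − (-1) = -7 → (-1,-3,-7)
replace slot 2: 2·((-1)+(-7)) − (-3) = -13 → (-1,-13,-7)

-1,-13,-7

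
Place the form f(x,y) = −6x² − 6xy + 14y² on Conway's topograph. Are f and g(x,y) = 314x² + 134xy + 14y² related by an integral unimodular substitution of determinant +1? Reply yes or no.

D₁ = 372, D₂ = 372
river cycle of f (length 2): (-6, 18, 2), (2, 18, -6)
river cycle of g (length 2): (-6, 18, 2), (2, 18, -6)
cycles coincide ⇒ equivalent

yes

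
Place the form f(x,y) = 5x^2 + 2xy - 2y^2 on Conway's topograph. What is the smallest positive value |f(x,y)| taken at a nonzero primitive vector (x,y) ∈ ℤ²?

descent: ρ → (-2,6,1)  [lands on river]
river: ρ → (1,6,-2)
closes: descent 1, river 2
min |a| on river = 1

1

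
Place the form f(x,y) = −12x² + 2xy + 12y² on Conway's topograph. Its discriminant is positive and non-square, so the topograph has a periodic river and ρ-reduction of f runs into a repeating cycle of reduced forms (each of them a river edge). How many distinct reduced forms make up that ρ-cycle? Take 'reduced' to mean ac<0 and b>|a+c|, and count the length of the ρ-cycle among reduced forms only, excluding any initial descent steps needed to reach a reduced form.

D = 580, ⌊√D⌋ = 24
river: ρ → (12,22,-2)
river: ρ → (-2,22,12)
river: ρ → (12,2,-12)
river: ρ → (-12,22,2)
river: ρ → (2,22,-12)
river: ρ → (-12,2,12)
ρ-cycle length = 6 (tail of 0 descent steps not counted)

6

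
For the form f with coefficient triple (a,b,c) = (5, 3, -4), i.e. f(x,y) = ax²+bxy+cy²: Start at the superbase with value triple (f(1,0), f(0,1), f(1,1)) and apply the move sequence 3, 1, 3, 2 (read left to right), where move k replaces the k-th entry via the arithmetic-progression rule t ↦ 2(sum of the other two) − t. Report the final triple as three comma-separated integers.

start (5,-4,4) = (f(1,0),f(0,1),f(1,1))
replace slot 3: 2·(5+(-4)) − 4 = -2 → (5,-4,-2)
replace slot 1: 2·((-4)+(-2)) − 5 = -17 → (-17,-4,-2)
replace slot 3: 2·((-17)+(-4)) − (-2) = -40 → (-17,-4,-40)
replace slot 2: 2·((-17)+(-40)) − (-4) = -110 → (-17,-110,-40)

-17,-110,-40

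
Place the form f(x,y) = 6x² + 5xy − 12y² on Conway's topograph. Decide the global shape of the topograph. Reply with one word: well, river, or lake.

D = b²−4ac = 5² − 4·6·(-12) = 313
D > 0 non-square ⇒ indefinite ⇒ periodic river

river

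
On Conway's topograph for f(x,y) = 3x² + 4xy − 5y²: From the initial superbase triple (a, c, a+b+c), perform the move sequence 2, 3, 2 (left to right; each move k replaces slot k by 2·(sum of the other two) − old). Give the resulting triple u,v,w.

start (3,-5,2) = (f(1,0),f(0,1),f(1,1))
replace slot 2: 2·(3+2) − (-5) = 15 → (3,15,2)
replace slot 3: 2·(3+15) − 2 = 34 → (3,15,34)
replace slot 2: 2·(3+34) − 15 = 59 → (3,59,34)

3,59,34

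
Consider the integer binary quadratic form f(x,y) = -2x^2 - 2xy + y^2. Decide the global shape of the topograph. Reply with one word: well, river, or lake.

D = b²−4ac = (-2)² − 4·(-2)·1 = 12
D > 0 non-square ⇒ indefinite ⇒ periodic river

river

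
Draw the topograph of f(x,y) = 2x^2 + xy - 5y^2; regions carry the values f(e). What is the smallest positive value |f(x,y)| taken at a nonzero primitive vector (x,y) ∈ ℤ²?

descent: ρ → (-5,-1,2)
descent: ρ → (2,5,-2)  [lands on river]
river: ρ → (-2,3,4)
river: ρ → (4,5,-1)
river: ρ → (-1,5,4)
river: ρ → (4,3,-2)
river: ρ → (-2,5,2)
river: ρ → (2,3,-4)
river: ρ → (-4,5,1)
river: ρ → (1,5,-4)
river: ρ → (-4,3,2)
closes: descent 2, river 10
min |a| on river = 1

1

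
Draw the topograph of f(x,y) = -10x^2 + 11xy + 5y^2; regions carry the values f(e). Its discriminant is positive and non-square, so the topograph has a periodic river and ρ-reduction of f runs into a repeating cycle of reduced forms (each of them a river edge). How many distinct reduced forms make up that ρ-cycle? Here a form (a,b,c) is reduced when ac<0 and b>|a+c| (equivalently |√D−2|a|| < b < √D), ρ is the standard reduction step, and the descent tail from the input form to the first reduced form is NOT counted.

D = 321, ⌊√D⌋ = 17
river: ρ → (5,9,-12)
river: ρ → (-12,15,2)
river: ρ → (2,17,-4)
river: ρ → (-4,15,6)
river: ρ → (6,9,-10)
river: ρ → (-10,11,5)
ρ-cycle length = 6 (tail of 0 descent steps not counted)

6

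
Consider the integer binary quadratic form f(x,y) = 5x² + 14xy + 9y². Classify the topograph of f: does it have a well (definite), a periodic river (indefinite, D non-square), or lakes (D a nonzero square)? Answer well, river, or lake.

D = b²−4ac = 14² − 4·5·9 = 16
D = 4² is a perfect square ⇒ form factors over ℤ ⇒ lakes

lake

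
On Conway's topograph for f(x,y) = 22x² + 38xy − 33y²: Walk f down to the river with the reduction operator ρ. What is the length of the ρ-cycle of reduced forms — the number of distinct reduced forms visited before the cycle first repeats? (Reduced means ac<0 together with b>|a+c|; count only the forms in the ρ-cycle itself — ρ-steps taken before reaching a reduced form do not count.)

D = 4348, ⌊√D⌋ = 65
river: ρ → (-33,28,27)
river: ρ → (27,26,-34)
river: ρ → (-34,42,19)
river: ρ → (19,34,-42)
river: ρ → (-42,50,11)
river: ρ → (11,60,-17)
river: ρ → (-17,42,38)
river: ρ → (38,34,-21)
river: ρ → (-21,50,22)
river: ρ → (22,38,-33)
ρ-cycle length = 10 (tail of 0 descent steps not counted)

10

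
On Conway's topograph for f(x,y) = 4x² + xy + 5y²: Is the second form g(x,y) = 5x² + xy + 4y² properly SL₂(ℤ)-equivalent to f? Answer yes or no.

D₁ = -79, D₂ = -79
f: reduced (well bottom): (4,1,5) with a≤c, −a<b≤a
g: flip: (5,1,4)→(4,-1,5)
g: reduced (well bottom): (4,-1,5) with a≤c, −a<b≤a
reduced forms (4, 1, 5) vs (4, -1, 5) ⇒ inequivalent

no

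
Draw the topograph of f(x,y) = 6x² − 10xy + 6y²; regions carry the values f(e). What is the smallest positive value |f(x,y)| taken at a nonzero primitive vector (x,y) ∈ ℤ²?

translate: b→2 (≡-10 mod 12), so (6,-10,6)→(6,2,2)
flip: (6,2,2)→(2,-2,6)
translate: b→2 (≡-2 mod 4), so (2,-2,6)→(2,2,6)
reduced (well bottom): (2,2,6) with a≤c, −a<b≤a
well minimum = a = 2

2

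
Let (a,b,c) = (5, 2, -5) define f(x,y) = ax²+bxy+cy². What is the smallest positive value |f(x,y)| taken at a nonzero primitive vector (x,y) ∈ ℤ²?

river: ρ → (-5,8,2)
river: ρ → (2,8,-5)
river: ρ → (-5,2,5)
river: ρ → (5,8,-2)
river: ρ → (-2,8,5)
river: ρ → (5,2,-5)
closes: descent 0, river 6
min |a| on river = 2

2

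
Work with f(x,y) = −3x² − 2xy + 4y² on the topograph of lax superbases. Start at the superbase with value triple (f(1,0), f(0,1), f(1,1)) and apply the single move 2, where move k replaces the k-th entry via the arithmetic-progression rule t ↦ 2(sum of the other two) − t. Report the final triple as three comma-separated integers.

start (-3,4,-1) = (f(1,0),f(0,1),f(1,1))
replace slot 2: 2·((-3)+(-1)) − 4 = -12 → (-3,-12,-1)

-3,-12,-1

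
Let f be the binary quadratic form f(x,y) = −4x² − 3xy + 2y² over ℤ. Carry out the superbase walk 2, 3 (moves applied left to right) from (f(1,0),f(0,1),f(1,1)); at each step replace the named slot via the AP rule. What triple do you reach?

start (-4,2,-5) = (f(1,0),f(0,1),f(1,1))
replace slot 2: 2·((-4)+(-5)) − 2 = -20 → (-4,-20,-5)
replace slot 3: 2·((-4)+(-20)) − (-5) = -43 → (-4,-20,-43)

-4,-20,-43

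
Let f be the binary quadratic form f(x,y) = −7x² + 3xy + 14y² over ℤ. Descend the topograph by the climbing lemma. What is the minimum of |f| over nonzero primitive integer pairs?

descent: ρ → (14,-3,-7)
descent: ρ → (-7,17,4)  [lands on river]
river: ρ → (4,15,-11)
river: ρ → (-11,7,8)
river: ρ → (8,9,-10)
river: ρ → (-10,11,7)
river: ρ → (7,17,-4)
river: ρ → (-4,15,11)
river: ρ → (11,7,-8)
river: ρ → (-8,9,10)
river: ρ → (10,11,-7)
closes: descent 2, river 10
min |a| on river = 4

4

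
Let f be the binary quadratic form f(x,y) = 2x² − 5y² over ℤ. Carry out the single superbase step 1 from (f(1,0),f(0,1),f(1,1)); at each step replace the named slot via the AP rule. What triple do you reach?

start (2,-5,-3) = (f(1,0),f(0,1),f(1,1))
replace slot 1: 2·((-5)+(-3)) − 2 = -18 → (-18,-5,-3)

-18,-5,-3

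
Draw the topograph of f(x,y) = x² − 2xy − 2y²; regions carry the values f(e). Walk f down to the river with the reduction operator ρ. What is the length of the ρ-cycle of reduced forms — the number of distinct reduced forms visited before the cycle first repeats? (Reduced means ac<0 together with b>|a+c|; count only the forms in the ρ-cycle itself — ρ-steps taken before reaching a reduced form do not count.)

D = 12, ⌊√D⌋ = 3
descent: ρ → (-2,2,1)  [lands on river]
river: ρ → (1,2,-2)
ρ-cycle length = 2 (tail of 1 descent step not counted)

2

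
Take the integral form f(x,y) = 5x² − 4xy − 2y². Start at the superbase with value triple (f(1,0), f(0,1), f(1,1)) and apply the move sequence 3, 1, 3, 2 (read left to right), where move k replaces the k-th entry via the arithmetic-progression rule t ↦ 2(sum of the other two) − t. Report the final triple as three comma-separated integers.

start (5,-2,-1) = (f(1,0),f(0,1),f(1,1))
replace slot 3: 2·(5+(-2)) − (-1) = 7 → (5,-2,7)
replace slot 1: 2·((-2)+7) − 5 = 5 → (5,-2,7)
replace slot 3: 2·(5+(-2)) − 7 = -1 → (5,-2,-1)
replace slot 2: 2·(5+(-1)) − (-2) = 10 → (5,10,-1)

5,10,-1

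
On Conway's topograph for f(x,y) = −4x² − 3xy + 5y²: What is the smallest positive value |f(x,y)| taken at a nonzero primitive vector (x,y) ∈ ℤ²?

descent: ρ → (5,3,-4)  [lands on river]
river: ρ → (-4,5,4)
river: ρ → (4,3,-5)
river: ρ → (-5,7,2)
river: ρ → (2,9,-1)
river: ρ → (-1,9,2)
river: ρ → (2,7,-5)
river: ρ → (-5,3,4)
river: ρ → (4,5,-4)
river: ρ → (-4,3,5)
river: ρ → (5,7,-2)
river: ρ → (-2,9,1)
river: ρ → (1,9,-2)
river: ρ → (-2,7,5)
closes: descent 1, river 14
min |a| on river = 1

1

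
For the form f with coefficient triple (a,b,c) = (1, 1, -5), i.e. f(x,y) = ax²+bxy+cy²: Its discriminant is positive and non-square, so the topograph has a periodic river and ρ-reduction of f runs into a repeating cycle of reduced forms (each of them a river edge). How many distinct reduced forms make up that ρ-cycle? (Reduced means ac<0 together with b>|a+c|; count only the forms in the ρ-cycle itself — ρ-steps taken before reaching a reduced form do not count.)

D = 21, ⌊√D⌋ = 4
descent: ρ → (-5,-1,1)
descent: ρ → (1,3,-3)  [lands on river]
river: ρ → (-3,3,1)
ρ-cycle length = 2 (tail of 2 descent steps not counted)

2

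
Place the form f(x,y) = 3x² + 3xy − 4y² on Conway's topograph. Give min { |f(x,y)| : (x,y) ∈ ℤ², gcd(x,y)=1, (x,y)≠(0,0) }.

river: ρ → (-4,5,2)
river: ρ → (2,7,-1)
river: ρ → (-1,7,2)
river: ρ → (2,5,-4)
river: ρ → (-4,3,3)
river: ρ → (3,3,-4)
closes: descent 0, river 6
min |a| on river = 1

1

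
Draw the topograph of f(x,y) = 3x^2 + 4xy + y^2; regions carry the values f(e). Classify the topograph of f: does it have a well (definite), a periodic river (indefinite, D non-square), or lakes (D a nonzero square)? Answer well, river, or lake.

D = b²−4ac = 4² − 4·3·1 = 4
D = 2² is a perfect square ⇒ form factors over ℤ ⇒ lakes

lake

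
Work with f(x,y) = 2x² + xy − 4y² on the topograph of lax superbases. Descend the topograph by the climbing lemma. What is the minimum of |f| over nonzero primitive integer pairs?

descent: ρ → (-4,-1,2)
descent: ρ → (2,5,-1)  [lands on river]
river: ρ → (-1,5,2)
river: ρ → (2,3,-3)
river: ρ → (-3,3,2)
closes: descent 2, river 4
min |a| on river = 1

1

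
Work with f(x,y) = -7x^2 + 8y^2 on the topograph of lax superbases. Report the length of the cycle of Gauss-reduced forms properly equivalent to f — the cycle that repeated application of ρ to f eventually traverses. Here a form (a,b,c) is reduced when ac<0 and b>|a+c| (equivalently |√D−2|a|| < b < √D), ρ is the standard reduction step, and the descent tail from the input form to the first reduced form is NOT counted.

D = 224, ⌊√D⌋ = 14
descent: ρ → (8,0,-7)
descent: ρ → (-7,14,1)  [lands on river]
river: ρ → (1,14,-7)
ρ-cycle length = 2 (tail of 2 descent steps not counted)

2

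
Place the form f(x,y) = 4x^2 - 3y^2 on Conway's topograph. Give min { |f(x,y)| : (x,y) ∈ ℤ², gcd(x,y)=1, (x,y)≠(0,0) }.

descent: ρ → (-3,6,1)  [lands on river]
river: ρ → (1,6,-3)
closes: descent 1, river 2
min |a| on river = 1

1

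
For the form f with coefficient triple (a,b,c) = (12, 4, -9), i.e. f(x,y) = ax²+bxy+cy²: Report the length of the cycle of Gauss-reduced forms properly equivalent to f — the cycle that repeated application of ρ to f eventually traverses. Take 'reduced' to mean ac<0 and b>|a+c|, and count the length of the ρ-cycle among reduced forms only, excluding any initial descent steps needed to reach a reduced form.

D = 448, ⌊√D⌋ = 21
river: ρ → (-9,14,7)
river: ρ → (7,14,-9)
river: ρ → (-9,4,12)
river: ρ → (12,20,-1)
river: ρ → (-1,20,12)
river: ρ → (12,4,-9)
ρ-cycle length = 6 (tail of 0 descent steps not counted)

6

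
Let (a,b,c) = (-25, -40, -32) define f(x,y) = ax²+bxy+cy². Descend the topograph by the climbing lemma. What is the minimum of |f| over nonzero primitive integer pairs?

translate: b→-10 (≡40 mod 50), so (25,40,32)→(25,-10,17)
flip: (25,-10,17)→(17,10,25)
reduced (well bottom): (17,10,25) with a≤c, −a<b≤a
well minimum |f| = |-17| = 17 (negative-definite)

17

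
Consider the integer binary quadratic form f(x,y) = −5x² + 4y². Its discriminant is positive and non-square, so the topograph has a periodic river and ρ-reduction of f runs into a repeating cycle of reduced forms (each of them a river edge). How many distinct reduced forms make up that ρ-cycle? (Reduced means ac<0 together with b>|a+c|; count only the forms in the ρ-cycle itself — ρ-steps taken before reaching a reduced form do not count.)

D = 80, ⌊√D⌋ = 8
descent: ρ → (4,8,-1)  [lands on river]
river: ρ → (-1,8,4)
ρ-cycle length = 2 (tail of 1 descent step not counted)

2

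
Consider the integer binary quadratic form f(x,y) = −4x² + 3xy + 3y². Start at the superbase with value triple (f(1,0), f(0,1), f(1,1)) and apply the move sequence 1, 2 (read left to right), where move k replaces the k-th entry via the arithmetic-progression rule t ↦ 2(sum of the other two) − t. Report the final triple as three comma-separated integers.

start (-4,3,2) = (f(1,0),f(0,1),f(1,1))
replace slot 1: 2·(3+2) − (-4) = 14 → (14,3,2)
replace slot 2: 2·(14+2) − 3 = 29 → (14,29,2)

14,29,2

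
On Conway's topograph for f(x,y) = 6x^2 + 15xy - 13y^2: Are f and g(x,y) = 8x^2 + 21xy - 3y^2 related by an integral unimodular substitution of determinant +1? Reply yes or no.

D₁ = 537, D₂ = 537
river cycle of f (length 16): (-13, 11, 8), (8, 21, -3), (-3, 21, 8), (8, 11, -13), (-13, 15, 6), (6, 21, -4), (-4, 19, 11), (11, 3, -12), (-12, 21, 2), (2, 23, -1), … (6 more)
river cycle of g (length 16): (-3, 21, 8), (8, 11, -13), (-13, 15, 6), (6, 21, -4), (-4, 19, 11), (11, 3, -12), (-12, 21, 2), (2, 23, -1), (-1, 23, 2), (2, 21, -12), … (6 more)
cycles coincide ⇒ equivalent

yes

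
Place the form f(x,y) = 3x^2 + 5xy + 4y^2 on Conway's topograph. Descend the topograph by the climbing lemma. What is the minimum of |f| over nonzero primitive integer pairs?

translate: b→-1 (≡5 mod 6), so (3,5,4)→(3,-1,2)
flip: (3,-1,2)→(2,1,3)
reduced (well bottom): (2,1,3) with a≤c, −a<b≤a
well minimum = a = 2

2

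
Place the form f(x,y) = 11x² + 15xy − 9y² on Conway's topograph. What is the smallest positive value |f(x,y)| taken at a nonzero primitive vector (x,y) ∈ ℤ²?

river: ρ → (-9,21,5)
river: ρ → (5,19,-13)
river: ρ → (-13,7,11)
river: ρ → (11,15,-9)
closes: descent 0, river 4
min |a| on river = 5

5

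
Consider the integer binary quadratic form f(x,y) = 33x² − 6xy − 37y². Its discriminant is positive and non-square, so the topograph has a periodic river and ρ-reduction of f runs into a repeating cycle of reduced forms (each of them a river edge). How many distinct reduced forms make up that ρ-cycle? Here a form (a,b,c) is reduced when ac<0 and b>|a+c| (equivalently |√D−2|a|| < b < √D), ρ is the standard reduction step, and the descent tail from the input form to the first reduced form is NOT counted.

D = 4920, ⌊√D⌋ = 70
descent: ρ → (-37,6,33)  [lands on river]
river: ρ → (33,60,-10)
river: ρ → (-10,60,33)
river: ρ → (33,6,-37)
river: ρ → (-37,68,2)
river: ρ → (2,68,-37)
ρ-cycle length = 6 (tail of 1 descent step not counted)

6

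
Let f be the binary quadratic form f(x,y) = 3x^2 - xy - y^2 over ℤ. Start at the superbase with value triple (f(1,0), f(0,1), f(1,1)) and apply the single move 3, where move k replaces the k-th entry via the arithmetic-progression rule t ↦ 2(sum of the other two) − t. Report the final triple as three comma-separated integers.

start (3,-1,1) = (f(1,0),f(0,1),f(1,1))
replace slot 3: 2·(3+(-1)) − 1 = 3 → (3,-1,3)

3,-1,3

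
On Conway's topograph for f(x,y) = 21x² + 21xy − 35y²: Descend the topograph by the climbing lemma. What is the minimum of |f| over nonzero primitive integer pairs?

river: ρ → (-35,49,7)
river: ρ → (7,49,-35)
river: ρ → (-35,21,21)
river: ρ → (21,21,-35)
closes: descent 0, river 4
min |a| on river = 7

7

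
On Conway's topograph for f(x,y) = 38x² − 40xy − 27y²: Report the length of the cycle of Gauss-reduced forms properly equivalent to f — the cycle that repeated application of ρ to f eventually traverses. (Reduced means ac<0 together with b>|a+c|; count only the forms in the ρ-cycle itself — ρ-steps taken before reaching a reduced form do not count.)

D = 5704, ⌊√D⌋ = 75
descent: ρ → (-27,40,38)  [lands on river]
river: ρ → (38,36,-29)
river: ρ → (-29,22,45)
river: ρ → (45,68,-6)
river: ρ → (-6,64,67)
river: ρ → (67,70,-3)
river: ρ → (-3,74,19)
river: ρ → (19,40,-54)
river: ρ → (-54,68,5)
river: ρ → (5,72,-26)
river: ρ → (-26,32,45)
river: ρ → (45,58,-13)
river: ρ → (-13,72,10)
river: ρ → (10,68,-27)
ρ-cycle length = 14 (tail of 1 descent step not counted)

14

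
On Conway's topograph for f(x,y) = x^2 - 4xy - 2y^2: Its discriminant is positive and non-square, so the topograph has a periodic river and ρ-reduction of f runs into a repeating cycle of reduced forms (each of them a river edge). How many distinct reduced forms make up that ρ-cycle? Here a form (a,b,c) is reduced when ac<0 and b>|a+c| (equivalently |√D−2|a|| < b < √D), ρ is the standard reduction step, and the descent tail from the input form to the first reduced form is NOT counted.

D = 24, ⌊√D⌋ = 4
descent: ρ → (-2,4,1)  [lands on river]
river: ρ → (1,4,-2)
ρ-cycle length = 2 (tail of 1 descent step not counted)

2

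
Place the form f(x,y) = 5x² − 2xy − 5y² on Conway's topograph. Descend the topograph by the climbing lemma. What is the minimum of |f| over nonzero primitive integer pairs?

descent: ρ → (-5,2,5)  [lands on river]
river: ρ → (5,8,-2)
river: ρ → (-2,8,5)
river: ρ → (5,2,-5)
river: ρ → (-5,8,2)
river: ρ → (2,8,-5)
closes: descent 1, river 6
min |a| on river = 2

2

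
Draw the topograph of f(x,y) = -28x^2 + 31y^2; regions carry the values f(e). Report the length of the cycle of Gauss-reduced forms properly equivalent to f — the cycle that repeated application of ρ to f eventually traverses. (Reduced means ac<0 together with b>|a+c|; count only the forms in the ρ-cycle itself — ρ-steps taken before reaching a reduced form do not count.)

D = 3472, ⌊√D⌋ = 58
descent: ρ → (31,0,-28)
descent: ρ → (-28,56,3)  [lands on river]
river: ρ → (3,58,-9)
river: ρ → (-9,50,27)
river: ρ → (27,58,-1)
river: ρ → (-1,58,27)
river: ρ → (27,50,-9)
river: ρ → (-9,58,3)
river: ρ → (3,56,-28)
ρ-cycle length = 8 (tail of 2 descent steps not counted)

8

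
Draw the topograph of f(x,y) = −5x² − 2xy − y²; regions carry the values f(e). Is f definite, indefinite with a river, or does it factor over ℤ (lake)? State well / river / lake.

D = b²−4ac = (-2)² − 4·(-5)·(-1) = -16
D < 0 ⇒ definite ⇒ every region one sign ⇒ single well

well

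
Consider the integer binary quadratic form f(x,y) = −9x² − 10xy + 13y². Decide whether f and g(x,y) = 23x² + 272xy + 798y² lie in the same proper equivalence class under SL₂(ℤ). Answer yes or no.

D₁ = 568, D₂ = 568
river cycle of f (length 6): (13, 10, -9), (-9, 8, 14), (14, 20, -3), (-3, 22, 7), (7, 20, -6), (-6, 16, 13)
river cycle of g (length 6): (-6, 16, 13), (13, 10, -9), (-9, 8, 14), (14, 20, -3), (-3, 22, 7), (7, 20, -6)
cycles coincide ⇒ equivalent

yes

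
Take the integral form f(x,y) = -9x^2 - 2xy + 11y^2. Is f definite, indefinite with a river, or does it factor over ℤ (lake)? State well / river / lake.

D = b²−4ac = (-2)² − 4·(-9)·11 = 400
D = 20² is a perfect square ⇒ form factors over ℤ ⇒ lakes

lake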